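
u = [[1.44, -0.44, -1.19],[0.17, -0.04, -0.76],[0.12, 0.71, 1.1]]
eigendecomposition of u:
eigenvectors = [[0.78+0.00j, 0.78-0.00j, (0.68+0j)],  [(-0.01+0.32j), -0.01-0.32j, (-0.44+0j)],  [(0.36-0.39j), (0.36+0.39j), (0.58+0j)]]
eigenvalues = [(0.9+0.41j), (0.9-0.41j), (0.7+0j)]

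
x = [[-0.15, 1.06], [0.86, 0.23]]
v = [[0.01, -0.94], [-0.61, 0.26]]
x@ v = [[-0.65, 0.42], [-0.13, -0.75]]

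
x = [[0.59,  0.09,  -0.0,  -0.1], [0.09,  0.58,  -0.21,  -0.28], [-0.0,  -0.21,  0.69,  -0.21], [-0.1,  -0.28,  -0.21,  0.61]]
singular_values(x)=[0.93, 0.85, 0.54, 0.15]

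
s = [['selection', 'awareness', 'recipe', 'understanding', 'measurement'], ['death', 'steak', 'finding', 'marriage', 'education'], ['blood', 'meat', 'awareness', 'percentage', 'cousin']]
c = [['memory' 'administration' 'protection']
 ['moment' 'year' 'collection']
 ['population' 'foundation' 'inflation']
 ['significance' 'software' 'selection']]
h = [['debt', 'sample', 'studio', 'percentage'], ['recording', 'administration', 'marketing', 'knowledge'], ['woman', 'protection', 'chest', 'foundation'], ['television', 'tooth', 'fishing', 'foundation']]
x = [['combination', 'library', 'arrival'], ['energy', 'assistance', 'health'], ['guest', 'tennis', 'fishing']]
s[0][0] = 'selection'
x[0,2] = 'arrival'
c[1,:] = ['moment', 'year', 'collection']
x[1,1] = 'assistance'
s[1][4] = 'education'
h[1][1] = 'administration'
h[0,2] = 'studio'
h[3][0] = 'television'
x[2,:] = ['guest', 'tennis', 'fishing']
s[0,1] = 'awareness'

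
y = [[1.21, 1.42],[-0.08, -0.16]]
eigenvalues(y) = [1.12, -0.07]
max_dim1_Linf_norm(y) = 1.42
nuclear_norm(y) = 1.92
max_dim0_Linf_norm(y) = 1.42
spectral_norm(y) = 1.87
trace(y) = 1.05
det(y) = -0.08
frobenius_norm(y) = 1.87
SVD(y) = [[-1.00, 0.09], [0.09, 1.0]] @ diag([1.8736800660168673, 0.04269672365681228]) @ [[-0.65, -0.76], [0.76, -0.65]]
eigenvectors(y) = [[1.0, -0.74], [-0.06, 0.67]]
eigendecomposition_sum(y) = [[1.20, 1.34], [-0.08, -0.08]] + [[0.01, 0.08], [-0.00, -0.08]]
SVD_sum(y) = [[1.21, 1.42], [-0.11, -0.13]] + [[0.00, -0.0], [0.03, -0.03]]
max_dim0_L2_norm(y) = 1.43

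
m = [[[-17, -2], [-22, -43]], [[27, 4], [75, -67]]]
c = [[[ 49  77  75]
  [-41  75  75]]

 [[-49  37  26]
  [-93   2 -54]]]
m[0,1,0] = -22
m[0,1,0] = -22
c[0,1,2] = 75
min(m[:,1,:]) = -67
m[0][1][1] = -43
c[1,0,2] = 26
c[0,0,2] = 75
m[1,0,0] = 27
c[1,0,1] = 37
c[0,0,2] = 75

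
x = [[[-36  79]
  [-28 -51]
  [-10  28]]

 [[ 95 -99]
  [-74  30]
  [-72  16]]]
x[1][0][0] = 95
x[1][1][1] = 30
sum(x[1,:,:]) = -104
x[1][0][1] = -99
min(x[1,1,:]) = -74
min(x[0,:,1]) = -51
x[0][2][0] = -10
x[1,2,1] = 16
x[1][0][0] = 95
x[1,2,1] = 16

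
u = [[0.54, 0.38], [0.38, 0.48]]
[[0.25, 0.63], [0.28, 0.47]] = u @ [[0.12, 1.08], [0.48, 0.13]]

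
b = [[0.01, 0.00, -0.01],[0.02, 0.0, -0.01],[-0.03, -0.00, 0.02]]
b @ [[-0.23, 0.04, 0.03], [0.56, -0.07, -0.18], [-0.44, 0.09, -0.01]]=[[0.0, -0.0, 0.00], [-0.00, -0.0, 0.00], [-0.00, 0.0, -0.00]]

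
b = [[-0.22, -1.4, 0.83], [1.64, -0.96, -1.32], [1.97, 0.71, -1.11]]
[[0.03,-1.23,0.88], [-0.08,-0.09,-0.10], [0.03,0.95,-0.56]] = b @ [[0.07, 0.04, 0.12], [0.04, 0.66, -0.36], [0.12, -0.36, 0.49]]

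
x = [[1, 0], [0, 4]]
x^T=[[1, 0], [0, 4]]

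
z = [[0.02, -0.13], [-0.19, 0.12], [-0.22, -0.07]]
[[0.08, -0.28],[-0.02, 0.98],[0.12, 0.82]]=z @ [[-0.34, -4.2], [-0.69, 1.49]]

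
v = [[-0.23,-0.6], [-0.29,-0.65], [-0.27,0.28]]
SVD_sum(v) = [[-0.21, -0.61], [-0.23, -0.67], [0.06, 0.17]] + [[-0.02, 0.01], [-0.06, 0.02], [-0.33, 0.11]]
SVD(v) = [[-0.66, 0.07], [-0.73, 0.18], [0.18, 0.98]] @ diag([0.9728184524239574, 0.35273822960299617]) @ [[0.32, 0.95], [-0.95, 0.32]]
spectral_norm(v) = 0.97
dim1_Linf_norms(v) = [0.6, 0.65, 0.28]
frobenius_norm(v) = 1.03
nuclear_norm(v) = 1.33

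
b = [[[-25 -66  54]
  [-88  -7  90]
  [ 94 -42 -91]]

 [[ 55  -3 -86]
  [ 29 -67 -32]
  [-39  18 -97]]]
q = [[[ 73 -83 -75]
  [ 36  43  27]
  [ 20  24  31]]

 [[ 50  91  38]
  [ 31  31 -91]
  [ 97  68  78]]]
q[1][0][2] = 38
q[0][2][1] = 24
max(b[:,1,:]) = 90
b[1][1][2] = -32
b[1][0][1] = -3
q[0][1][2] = 27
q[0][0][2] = -75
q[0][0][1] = -83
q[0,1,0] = 36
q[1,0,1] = 91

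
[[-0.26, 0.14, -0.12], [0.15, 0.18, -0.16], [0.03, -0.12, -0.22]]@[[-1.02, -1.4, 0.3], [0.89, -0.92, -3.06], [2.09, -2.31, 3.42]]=[[0.14,0.51,-0.92], [-0.33,-0.01,-1.05], [-0.60,0.58,-0.38]]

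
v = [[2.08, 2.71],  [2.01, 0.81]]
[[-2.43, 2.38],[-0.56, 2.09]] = v@[[0.12,  0.99], [-0.99,  0.12]]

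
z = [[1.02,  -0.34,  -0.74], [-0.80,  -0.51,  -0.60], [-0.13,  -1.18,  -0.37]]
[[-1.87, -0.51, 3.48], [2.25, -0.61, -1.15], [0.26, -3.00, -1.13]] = z @[[-2.36,-0.3,2.23], [0.31,2.91,1.43], [-0.87,-1.06,-2.28]]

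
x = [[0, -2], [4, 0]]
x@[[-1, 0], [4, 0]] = [[-8, 0], [-4, 0]]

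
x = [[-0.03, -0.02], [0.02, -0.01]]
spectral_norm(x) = 0.04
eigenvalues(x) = [(-0.02+0.02j), (-0.02-0.02j)]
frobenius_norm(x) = 0.04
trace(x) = -0.04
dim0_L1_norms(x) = [0.05, 0.03]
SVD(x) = [[-0.92, 0.38], [0.38, 0.92]] @ diag([0.03828427124746189, 0.018284271247461903]) @ [[0.92,0.38], [0.38,-0.92]]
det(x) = 0.00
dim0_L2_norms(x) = [0.04, 0.02]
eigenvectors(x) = [[(-0.71+0j), (-0.71-0j)], [(0.35+0.61j), (0.35-0.61j)]]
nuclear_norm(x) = 0.06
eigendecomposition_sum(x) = [[-0.01+0.00j, (-0.01-0.01j)],[0.01+0.01j, -0.00+0.01j]] + [[-0.01-0.00j, -0.01+0.01j], [0.01-0.01j, -0.00-0.01j]]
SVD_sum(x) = [[-0.03, -0.01],[0.01, 0.01]] + [[0.00,  -0.01], [0.01,  -0.02]]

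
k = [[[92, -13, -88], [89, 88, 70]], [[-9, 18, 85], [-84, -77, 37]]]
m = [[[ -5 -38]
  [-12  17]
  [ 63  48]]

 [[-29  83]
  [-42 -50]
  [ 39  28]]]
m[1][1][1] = -50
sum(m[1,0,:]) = 54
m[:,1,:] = [[-12, 17], [-42, -50]]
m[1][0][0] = -29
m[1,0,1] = 83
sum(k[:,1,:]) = 123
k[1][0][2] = 85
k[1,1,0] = -84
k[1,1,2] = 37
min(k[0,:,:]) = -88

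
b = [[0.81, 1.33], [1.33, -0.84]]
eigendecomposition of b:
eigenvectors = [[0.87, -0.49], [0.49, 0.87]]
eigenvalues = [1.55, -1.58]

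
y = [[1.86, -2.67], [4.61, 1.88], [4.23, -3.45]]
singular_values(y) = [6.88, 4.22]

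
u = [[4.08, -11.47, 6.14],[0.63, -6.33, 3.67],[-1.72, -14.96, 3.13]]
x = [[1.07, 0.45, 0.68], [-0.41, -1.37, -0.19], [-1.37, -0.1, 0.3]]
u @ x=[[0.66, 16.94, 6.8], [-1.76, 8.59, 2.73], [0.01, 19.41, 2.61]]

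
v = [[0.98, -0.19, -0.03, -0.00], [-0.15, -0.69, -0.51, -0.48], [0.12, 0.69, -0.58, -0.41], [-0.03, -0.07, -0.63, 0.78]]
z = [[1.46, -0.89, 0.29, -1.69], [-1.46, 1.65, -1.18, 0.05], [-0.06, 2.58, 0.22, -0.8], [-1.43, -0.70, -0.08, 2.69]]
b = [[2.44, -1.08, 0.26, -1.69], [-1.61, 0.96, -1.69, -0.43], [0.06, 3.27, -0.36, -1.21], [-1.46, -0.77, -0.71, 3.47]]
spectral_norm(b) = 4.89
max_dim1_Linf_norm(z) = 2.69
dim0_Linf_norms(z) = [1.46, 2.58, 1.18, 2.69]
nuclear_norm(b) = 11.58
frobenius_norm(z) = 5.41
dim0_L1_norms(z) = [4.41, 5.82, 1.77, 5.23]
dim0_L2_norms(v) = [1.0, 1.0, 1.0, 1.0]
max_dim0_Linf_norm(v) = 0.98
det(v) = 1.00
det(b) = 31.81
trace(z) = 6.02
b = z + v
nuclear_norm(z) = 8.62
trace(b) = 6.51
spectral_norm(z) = 3.94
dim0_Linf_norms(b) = [2.44, 3.27, 1.69, 3.47]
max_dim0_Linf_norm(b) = 3.47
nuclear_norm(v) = 4.00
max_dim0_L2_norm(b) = 4.07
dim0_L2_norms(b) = [3.27, 3.66, 1.89, 4.07]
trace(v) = 0.49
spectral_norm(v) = 1.01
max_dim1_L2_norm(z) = 3.13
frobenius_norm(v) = 2.00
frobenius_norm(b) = 6.65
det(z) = -0.01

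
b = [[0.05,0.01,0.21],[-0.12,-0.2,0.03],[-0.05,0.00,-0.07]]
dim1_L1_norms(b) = [0.27, 0.35, 0.12]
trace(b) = -0.22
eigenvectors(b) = [[0.79+0.00j, (0.79-0j), 0.03+0.00j],[-0.42+0.24j, -0.42-0.24j, -1.00+0.00j],[-0.21+0.31j, -0.21-0.31j, (0.01+0j)]]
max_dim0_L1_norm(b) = 0.31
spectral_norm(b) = 0.24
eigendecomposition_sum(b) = [[(0.02+0.05j), 0.00+0.00j, 0.11+0.01j], [-0.03-0.02j, (-0-0j), -0.06+0.03j], [(-0.03-0j), (-0+0j), (-0.03+0.04j)]] + [[(0.02-0.05j), -0j, (0.11-0.01j)], [(-0.03+0.02j), -0.00+0.00j, (-0.06-0.03j)], [-0.03+0.00j, (-0-0j), (-0.03-0.04j)]] + [[-0j, 0.01-0.00j, (-0-0j)], [-0.06+0.00j, (-0.2+0j), (0.15+0j)], [0.00-0.00j, 0.00-0.00j, -0.00-0.00j]]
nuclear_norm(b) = 0.49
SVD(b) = [[-0.51,  -0.78,  0.35], [0.82,  -0.56,  -0.06], [0.24,  0.26,  0.94]] @ diag([0.23977770757586325, 0.22614697909165127, 0.027644073458592412]) @ [[-0.57, -0.71, -0.42],[0.07, 0.46, -0.88],[-0.82, 0.53, 0.22]]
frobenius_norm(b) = 0.33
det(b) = -0.00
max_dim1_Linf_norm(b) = 0.21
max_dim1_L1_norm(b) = 0.35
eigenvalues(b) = [(-0.01+0.09j), (-0.01-0.09j), (-0.2+0j)]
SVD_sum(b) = [[0.07,0.09,0.05], [-0.11,-0.14,-0.08], [-0.03,-0.04,-0.02]] + [[-0.01,  -0.08,  0.16], [-0.01,  -0.06,  0.11], [0.0,  0.03,  -0.05]] + [[-0.01, 0.01, 0.0], [0.00, -0.00, -0.00], [-0.02, 0.01, 0.01]]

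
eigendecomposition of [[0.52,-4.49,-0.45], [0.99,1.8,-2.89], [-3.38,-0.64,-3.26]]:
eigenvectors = [[0.35+0.00j, (-0.73+0j), (-0.73-0j)], [0.33+0.00j, 0.20+0.53j, (0.2-0.53j)], [(0.88+0j), 0.30-0.24j, (0.3+0.24j)]]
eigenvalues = [(-4.85+0j), (1.95+3.09j), (1.95-3.09j)]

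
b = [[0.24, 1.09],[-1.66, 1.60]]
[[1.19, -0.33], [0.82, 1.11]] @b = [[0.83, 0.77], [-1.65, 2.67]]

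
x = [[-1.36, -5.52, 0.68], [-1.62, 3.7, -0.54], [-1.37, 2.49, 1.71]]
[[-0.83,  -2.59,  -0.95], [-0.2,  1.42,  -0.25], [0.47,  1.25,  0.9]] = x @ [[0.29, 0.12, 0.33], [0.12, 0.46, 0.16], [0.33, 0.16, 0.56]]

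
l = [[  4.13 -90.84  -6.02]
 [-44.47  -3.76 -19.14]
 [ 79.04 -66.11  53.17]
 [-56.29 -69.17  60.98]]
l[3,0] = -56.29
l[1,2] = -19.14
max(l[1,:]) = -3.76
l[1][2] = -19.14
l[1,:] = [-44.47, -3.76, -19.14]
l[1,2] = -19.14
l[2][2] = 53.17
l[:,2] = [-6.02, -19.14, 53.17, 60.98]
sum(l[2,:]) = 66.10000000000001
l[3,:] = [-56.29, -69.17, 60.98]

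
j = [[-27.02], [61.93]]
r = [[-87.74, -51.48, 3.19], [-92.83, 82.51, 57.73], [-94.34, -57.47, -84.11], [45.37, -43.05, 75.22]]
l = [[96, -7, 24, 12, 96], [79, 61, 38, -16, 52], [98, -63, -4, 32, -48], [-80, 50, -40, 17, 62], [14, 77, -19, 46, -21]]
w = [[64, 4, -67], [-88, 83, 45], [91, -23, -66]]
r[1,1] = 82.51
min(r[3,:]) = -43.05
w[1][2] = 45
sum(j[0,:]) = -27.02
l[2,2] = -4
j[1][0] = 61.93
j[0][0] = -27.02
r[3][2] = 75.22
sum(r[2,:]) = -235.92000000000002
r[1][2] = 57.73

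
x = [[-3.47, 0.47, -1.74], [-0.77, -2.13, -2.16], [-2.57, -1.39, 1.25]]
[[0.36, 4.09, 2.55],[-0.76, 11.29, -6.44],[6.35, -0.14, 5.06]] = x @ [[-1.10,  -0.06,  -1.65], [-0.99,  -2.37,  1.39], [1.72,  -2.87,  2.2]]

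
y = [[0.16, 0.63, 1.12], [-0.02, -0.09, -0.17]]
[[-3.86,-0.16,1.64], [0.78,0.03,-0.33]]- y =[[-4.02, -0.79, 0.52], [0.80, 0.12, -0.16]]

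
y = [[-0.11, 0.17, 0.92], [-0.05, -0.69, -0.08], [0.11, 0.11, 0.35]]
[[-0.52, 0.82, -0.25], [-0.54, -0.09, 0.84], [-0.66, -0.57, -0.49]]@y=[[-0.01, -0.68, -0.63], [0.16, 0.06, -0.20], [0.05, 0.23, -0.73]]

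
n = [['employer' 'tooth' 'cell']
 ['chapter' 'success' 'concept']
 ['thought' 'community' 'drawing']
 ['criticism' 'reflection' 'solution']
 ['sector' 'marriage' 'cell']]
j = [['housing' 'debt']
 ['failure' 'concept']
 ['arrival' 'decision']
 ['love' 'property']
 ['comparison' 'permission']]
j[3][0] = 'love'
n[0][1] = 'tooth'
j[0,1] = 'debt'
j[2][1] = 'decision'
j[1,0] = 'failure'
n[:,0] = ['employer', 'chapter', 'thought', 'criticism', 'sector']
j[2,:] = ['arrival', 'decision']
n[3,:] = ['criticism', 'reflection', 'solution']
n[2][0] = 'thought'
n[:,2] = ['cell', 'concept', 'drawing', 'solution', 'cell']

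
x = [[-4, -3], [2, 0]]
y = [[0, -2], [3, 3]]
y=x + [[4, 1], [1, 3]]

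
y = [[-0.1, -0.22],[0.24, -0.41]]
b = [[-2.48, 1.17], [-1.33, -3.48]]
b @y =[[0.53,0.07], [-0.7,1.72]]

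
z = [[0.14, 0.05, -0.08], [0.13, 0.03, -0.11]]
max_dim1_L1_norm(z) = 0.27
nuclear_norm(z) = 0.27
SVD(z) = [[-0.7, -0.72],  [-0.72, 0.70]] @ diag([0.24022613345582053, 0.026294577480277286]) @ [[-0.79, -0.23, 0.56], [-0.36, -0.56, -0.74]]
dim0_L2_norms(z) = [0.19, 0.06, 0.14]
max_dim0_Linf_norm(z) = 0.14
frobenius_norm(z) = 0.24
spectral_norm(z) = 0.24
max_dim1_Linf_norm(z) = 0.14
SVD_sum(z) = [[0.13,  0.04,  -0.09], [0.14,  0.04,  -0.1]] + [[0.01, 0.01, 0.01], [-0.01, -0.01, -0.01]]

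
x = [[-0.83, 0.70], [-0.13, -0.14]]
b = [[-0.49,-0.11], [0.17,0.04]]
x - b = [[-0.34, 0.81],[-0.3, -0.18]]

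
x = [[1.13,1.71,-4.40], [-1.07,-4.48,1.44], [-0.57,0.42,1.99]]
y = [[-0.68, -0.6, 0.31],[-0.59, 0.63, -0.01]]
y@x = [[-0.3, 1.66, 2.74],[-1.34, -3.84, 3.48]]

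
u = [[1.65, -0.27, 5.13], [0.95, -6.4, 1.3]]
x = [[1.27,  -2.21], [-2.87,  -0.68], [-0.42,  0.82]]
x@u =[[-0.00, 13.8, 3.64],[-5.38, 5.13, -15.61],[0.09, -5.13, -1.09]]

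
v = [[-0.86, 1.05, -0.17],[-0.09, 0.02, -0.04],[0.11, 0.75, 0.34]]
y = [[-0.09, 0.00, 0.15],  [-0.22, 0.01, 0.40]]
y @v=[[0.09, 0.02, 0.07], [0.23, 0.07, 0.17]]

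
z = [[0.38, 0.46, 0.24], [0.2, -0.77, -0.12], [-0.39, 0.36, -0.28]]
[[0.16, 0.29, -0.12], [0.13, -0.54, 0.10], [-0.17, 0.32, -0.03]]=z @[[0.52, -0.01, -0.14], [-0.01, 0.73, -0.18], [-0.14, -0.18, 0.08]]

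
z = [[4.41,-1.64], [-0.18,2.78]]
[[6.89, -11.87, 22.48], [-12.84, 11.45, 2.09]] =z@[[-0.16, -1.19, 5.51], [-4.63, 4.04, 1.11]]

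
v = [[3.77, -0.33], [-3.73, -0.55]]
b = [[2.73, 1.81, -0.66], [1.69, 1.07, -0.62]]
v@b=[[9.73,6.47,-2.28], [-11.11,-7.34,2.80]]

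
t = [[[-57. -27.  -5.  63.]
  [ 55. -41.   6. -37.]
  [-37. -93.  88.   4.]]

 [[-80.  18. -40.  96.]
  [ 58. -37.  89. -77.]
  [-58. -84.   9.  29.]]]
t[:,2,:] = [[-37.0, -93.0, 88.0, 4.0], [-58.0, -84.0, 9.0, 29.0]]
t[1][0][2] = -40.0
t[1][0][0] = -80.0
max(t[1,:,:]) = 96.0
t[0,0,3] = 63.0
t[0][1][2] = 6.0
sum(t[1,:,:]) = -77.0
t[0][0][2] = -5.0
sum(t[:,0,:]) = -32.0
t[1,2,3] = 29.0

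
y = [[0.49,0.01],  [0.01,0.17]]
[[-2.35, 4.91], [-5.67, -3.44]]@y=[[-1.10, 0.81], [-2.81, -0.64]]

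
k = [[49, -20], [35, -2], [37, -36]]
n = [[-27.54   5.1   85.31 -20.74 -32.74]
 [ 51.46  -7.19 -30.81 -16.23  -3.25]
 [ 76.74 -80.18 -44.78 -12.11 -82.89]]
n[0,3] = -20.74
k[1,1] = -2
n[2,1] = -80.18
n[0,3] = -20.74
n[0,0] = -27.54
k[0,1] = -20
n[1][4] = -3.25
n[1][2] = -30.81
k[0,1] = -20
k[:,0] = [49, 35, 37]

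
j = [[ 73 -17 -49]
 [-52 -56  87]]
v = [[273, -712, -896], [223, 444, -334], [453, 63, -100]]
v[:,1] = [-712, 444, 63]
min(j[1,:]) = -56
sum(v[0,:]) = -1335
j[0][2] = -49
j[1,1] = -56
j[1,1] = -56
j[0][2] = -49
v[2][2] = -100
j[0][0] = 73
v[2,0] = 453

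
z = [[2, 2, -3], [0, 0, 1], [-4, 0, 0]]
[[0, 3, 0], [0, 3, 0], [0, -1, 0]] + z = [[2, 5, -3], [0, 3, 1], [-4, -1, 0]]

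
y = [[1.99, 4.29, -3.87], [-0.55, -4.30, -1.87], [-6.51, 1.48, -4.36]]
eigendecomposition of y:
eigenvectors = [[0.82+0.00j, -0.25+0.17j, -0.25-0.17j], [(0.06+0j), -0.33-0.45j, (-0.33+0.45j)], [(-0.56+0j), (-0.77+0j), (-0.77-0j)]]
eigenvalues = [(4.98+0j), (-5.82+2.35j), (-5.82-2.35j)]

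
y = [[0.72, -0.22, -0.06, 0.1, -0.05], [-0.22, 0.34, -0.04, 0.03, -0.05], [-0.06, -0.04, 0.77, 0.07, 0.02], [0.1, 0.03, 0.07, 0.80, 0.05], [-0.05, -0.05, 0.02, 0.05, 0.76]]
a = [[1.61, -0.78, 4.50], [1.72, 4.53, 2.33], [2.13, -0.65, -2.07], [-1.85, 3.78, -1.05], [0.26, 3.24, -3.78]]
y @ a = [[0.46, -1.30, 2.94], [0.08, 1.69, 0.04], [1.35, -0.31, -2.11], [-1.11, 3.2, -0.65], [-0.02, 2.45, -3.31]]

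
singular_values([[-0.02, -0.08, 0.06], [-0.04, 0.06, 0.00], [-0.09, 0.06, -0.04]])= [0.15, 0.08, 0.03]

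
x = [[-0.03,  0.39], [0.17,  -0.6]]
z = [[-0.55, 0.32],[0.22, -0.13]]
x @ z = [[0.1, -0.06], [-0.23, 0.13]]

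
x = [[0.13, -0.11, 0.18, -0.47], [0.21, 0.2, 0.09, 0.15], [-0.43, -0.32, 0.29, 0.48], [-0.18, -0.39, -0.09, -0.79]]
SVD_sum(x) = [[0.02, -0.11, -0.05, -0.45],[-0.01, 0.05, 0.02, 0.19],[-0.02, 0.11, 0.05, 0.42],[0.04, -0.21, -0.1, -0.82]] + [[0.02, 0.01, -0.01, -0.00], [0.17, 0.16, -0.06, -0.02], [-0.44, -0.42, 0.16, 0.06], [-0.20, -0.19, 0.07, 0.03]] + [[0.09, -0.01, 0.24, -0.02], [0.05, -0.01, 0.13, -0.01], [0.03, -0.00, 0.08, -0.01], [-0.02, 0.00, -0.06, 0.01]] + [[-0.00, 0.00, 0.0, -0.0], [0.00, -0.00, -0.0, 0.0], [0.00, -0.00, -0.0, 0.00], [0.00, -0.0, -0.00, 0.00]]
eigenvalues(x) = [(-0.77+0j), (0.3+0.38j), (0.3-0.38j), (-0+0j)]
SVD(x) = [[-0.43, -0.03, -0.83, -0.36],[0.18, -0.33, -0.44, 0.82],[0.40, 0.86, -0.29, 0.11],[-0.79, 0.38, 0.20, 0.44]] @ diag([1.0855149017094388, 0.734550262473441, 0.31239865149633816, 0.0006265861598407301]) @ [[-0.05, 0.24, 0.12, 0.96],[-0.70, -0.66, 0.25, 0.10],[-0.36, 0.05, -0.93, 0.08],[0.62, -0.71, -0.26, 0.24]]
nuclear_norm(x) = 2.13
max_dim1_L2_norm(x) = 0.9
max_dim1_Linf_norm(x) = 0.79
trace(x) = -0.17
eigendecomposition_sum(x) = [[(-0.05+0j), (-0.19+0j), -0.01+0.00j, -0.45+0.00j], [(0.02-0j), 0.09-0.00j, 0.01-0.00j, 0.20-0.00j], [0.03-0.00j, (0.1-0j), 0.01-0.00j, (0.24-0j)], [(-0.09+0j), -0.34+0.00j, -0.02+0.00j, -0.81+0.00j]] + [[0.09+0.12j, (0.04+0.11j), (0.1-0.05j), (-0.01-0.06j)], [(0.09+0.05j), 0.06+0.05j, 0.04-0.06j, -0.02-0.03j], [(-0.23+0.23j), (-0.21+0.12j), (0.14+0.19j), 0.12-0.04j], [-0.04-0.04j, (-0.02-0.04j), (-0.03+0.03j), (0.01+0.02j)]] + [[(0.09-0.12j), (0.04-0.11j), (0.1+0.05j), (-0.01+0.06j)], [0.09-0.05j, 0.06-0.05j, (0.04+0.06j), -0.02+0.03j], [(-0.23-0.23j), -0.21-0.12j, 0.14-0.19j, 0.12+0.04j], [-0.04+0.04j, (-0.02+0.04j), (-0.03-0.03j), 0.01-0.02j]] + [[-0.00-0.00j, -0j, -0j, 0.00-0.00j],[0.00+0.00j, -0.00+0.00j, (-0+0j), -0.00+0.00j],[0.00+0.00j, -0.00+0.00j, -0.00+0.00j, -0.00+0.00j],[-0.00-0.00j, 0.00-0.00j, -0j, -0j]]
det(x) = 0.00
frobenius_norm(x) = 1.35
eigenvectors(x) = [[-0.46+0.00j, (0.06-0.4j), (0.06+0.4j), (-0.62+0j)], [0.20+0.00j, (-0.09-0.26j), (-0.09+0.26j), 0.71+0.00j], [(0.25+0j), (0.86+0j), (0.86-0j), (0.26+0j)], [-0.83+0.00j, 0.01+0.16j, 0.01-0.16j, (-0.24+0j)]]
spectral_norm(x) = 1.09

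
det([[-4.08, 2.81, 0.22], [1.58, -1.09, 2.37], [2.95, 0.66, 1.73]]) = 26.978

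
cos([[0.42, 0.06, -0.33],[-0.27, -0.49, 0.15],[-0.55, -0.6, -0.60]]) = [[0.83, -0.09, -0.03], [0.03, 0.93, 0.04], [-0.12, -0.29, 0.78]]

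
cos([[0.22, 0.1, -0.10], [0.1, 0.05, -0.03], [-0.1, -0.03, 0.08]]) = [[0.97, -0.01, 0.02], [-0.01, 0.99, 0.01], [0.02, 0.01, 0.99]]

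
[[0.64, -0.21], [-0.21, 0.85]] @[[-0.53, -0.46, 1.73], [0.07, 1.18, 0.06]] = [[-0.35,-0.54,1.09], [0.17,1.10,-0.31]]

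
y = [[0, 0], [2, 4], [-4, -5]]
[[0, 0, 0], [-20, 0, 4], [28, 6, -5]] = y@[[-2, -4, 0], [-4, 2, 1]]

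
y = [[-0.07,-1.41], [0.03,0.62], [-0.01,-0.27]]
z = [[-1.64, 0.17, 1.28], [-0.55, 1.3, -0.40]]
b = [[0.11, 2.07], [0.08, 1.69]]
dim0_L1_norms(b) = [0.19, 3.76]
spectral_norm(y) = 1.57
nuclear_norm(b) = 2.68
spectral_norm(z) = 2.12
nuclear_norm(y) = 1.57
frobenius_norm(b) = 2.68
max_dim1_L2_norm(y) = 1.41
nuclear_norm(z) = 3.54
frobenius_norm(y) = 1.57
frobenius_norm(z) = 2.55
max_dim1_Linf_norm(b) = 2.07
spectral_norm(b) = 2.68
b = z @ y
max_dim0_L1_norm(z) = 2.19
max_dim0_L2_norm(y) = 1.56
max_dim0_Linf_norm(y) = 1.41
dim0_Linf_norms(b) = [0.11, 2.07]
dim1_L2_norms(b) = [2.07, 1.69]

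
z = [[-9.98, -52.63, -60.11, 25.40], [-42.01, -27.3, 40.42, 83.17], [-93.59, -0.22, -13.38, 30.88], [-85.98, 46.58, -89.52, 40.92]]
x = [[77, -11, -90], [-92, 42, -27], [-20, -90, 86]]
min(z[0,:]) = -60.11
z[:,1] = [-52.63, -27.3, -0.22, 46.58]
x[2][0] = -20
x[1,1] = 42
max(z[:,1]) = 46.58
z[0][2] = -60.11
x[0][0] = 77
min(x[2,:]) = -90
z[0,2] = -60.11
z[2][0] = -93.59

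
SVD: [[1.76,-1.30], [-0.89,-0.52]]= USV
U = [[-0.98,0.22], [0.22,0.98]]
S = [2.23, 0.93]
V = [[-0.86, 0.52], [-0.52, -0.86]]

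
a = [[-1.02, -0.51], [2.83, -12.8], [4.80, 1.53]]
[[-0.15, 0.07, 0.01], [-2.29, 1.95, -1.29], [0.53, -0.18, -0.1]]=a @ [[0.05,0.01,-0.05], [0.19,-0.15,0.09]]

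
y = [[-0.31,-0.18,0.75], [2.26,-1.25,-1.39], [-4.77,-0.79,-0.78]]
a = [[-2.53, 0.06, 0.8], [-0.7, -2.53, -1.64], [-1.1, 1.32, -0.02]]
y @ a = [[0.09, 1.43, 0.03],  [-3.31, 1.46, 3.89],  [13.48, 0.68, -2.50]]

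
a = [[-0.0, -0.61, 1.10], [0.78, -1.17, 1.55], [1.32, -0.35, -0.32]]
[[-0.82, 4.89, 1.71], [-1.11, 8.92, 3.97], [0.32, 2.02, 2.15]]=a @ [[-1.45,  1.63,  3.39], [-3.78,  -2.44,  3.46], [-2.84,  3.09,  3.47]]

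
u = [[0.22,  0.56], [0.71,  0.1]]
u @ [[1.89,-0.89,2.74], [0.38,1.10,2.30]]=[[0.63, 0.42, 1.89], [1.38, -0.52, 2.18]]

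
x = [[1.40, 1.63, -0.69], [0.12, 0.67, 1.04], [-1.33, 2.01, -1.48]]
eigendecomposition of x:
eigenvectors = [[(0.28+0j),  0.80+0.00j,  0.80-0.00j], [(-0.3+0j),  -0.05+0.39j,  (-0.05-0.39j)], [(0.91+0j),  (-0.33+0.31j),  (-0.33-0.31j)]]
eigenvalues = [(-2.56+0j), (1.58+0.52j), (1.58-0.52j)]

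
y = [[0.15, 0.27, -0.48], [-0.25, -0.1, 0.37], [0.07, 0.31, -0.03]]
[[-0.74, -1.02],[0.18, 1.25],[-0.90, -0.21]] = y @ [[0.5, -3.30], [-3.0, 0.17], [0.01, 1.19]]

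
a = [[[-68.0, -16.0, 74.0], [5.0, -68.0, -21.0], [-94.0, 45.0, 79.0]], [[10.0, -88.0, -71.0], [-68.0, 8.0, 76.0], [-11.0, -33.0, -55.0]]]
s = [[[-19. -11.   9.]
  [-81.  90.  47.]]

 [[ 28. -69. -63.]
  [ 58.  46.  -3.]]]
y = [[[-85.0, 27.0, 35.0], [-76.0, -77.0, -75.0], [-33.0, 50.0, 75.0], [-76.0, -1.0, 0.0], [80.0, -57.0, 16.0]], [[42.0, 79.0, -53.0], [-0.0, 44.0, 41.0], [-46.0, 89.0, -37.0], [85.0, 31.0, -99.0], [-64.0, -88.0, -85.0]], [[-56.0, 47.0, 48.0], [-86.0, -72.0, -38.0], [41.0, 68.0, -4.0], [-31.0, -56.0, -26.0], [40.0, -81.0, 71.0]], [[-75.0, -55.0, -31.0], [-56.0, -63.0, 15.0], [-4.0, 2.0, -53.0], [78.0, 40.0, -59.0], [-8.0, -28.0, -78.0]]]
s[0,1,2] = 47.0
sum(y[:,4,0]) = 48.0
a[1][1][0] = -68.0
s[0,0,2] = 9.0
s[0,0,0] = -19.0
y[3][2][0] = -4.0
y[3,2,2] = -53.0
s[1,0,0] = 28.0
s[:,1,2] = [47.0, -3.0]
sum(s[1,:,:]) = -3.0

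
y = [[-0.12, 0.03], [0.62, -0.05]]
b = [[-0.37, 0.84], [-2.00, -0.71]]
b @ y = [[0.57, -0.05], [-0.20, -0.02]]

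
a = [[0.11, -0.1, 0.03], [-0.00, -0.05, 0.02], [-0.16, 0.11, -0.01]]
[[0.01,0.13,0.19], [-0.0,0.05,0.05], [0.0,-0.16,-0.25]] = a @ [[0.31, 0.12, 0.83],  [0.57, -1.28, -1.10],  [1.18, -0.50, -0.30]]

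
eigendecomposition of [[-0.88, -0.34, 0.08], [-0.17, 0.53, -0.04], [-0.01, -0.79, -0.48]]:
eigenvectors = [[-0.21, 0.96, 0.16], [0.79, 0.12, 0.06], [-0.57, 0.25, 0.98]]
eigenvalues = [0.6, -0.9, -0.53]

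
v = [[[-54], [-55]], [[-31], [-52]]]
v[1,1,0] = -52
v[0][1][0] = -55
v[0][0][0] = -54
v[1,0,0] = -31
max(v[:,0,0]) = -31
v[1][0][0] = -31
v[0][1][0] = -55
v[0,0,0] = -54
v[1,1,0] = -52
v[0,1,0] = -55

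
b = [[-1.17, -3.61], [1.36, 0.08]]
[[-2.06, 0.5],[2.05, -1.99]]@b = [[3.09, 7.48], [-5.1, -7.56]]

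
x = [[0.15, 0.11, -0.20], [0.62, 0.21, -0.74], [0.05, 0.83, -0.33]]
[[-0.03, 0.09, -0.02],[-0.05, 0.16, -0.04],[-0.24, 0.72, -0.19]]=x @ [[0.09, -0.27, 0.07], [-0.27, 0.80, -0.21], [0.07, -0.21, 0.05]]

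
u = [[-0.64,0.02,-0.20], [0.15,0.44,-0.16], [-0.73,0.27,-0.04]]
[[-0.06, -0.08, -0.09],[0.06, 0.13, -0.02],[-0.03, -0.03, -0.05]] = u @ [[0.08, 0.13, 0.06], [0.13, 0.25, 0.02], [0.06, 0.02, 0.25]]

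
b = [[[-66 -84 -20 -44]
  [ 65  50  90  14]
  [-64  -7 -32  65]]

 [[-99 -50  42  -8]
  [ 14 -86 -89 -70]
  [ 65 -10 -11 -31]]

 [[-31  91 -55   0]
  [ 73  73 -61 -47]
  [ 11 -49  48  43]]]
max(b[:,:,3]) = 65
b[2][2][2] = 48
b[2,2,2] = 48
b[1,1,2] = -89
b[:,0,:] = [[-66, -84, -20, -44], [-99, -50, 42, -8], [-31, 91, -55, 0]]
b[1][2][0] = 65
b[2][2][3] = 43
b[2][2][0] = 11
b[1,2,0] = 65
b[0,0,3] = -44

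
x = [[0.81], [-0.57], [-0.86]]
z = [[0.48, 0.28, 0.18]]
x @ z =[[0.39, 0.23, 0.15], [-0.27, -0.16, -0.10], [-0.41, -0.24, -0.15]]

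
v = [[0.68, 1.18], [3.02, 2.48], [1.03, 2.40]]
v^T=[[0.68, 3.02, 1.03], [1.18, 2.48, 2.4]]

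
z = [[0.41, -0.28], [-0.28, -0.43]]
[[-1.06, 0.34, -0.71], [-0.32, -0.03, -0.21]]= z@[[-1.43,0.61,-0.97], [1.68,-0.33,1.12]]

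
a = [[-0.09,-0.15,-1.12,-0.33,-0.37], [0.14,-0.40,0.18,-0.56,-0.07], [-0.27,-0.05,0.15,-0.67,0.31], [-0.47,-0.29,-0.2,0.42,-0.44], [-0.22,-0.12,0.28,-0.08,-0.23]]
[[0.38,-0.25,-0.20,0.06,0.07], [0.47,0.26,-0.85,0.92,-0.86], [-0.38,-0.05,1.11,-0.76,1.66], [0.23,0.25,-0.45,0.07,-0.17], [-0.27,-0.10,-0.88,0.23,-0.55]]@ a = [[-0.06, 0.03, -0.49, 0.17, -0.23], [-0.02, -0.3, -1.03, 0.72, -0.66], [-0.28, 0.04, 1.2, -1.04, 0.44], [0.14, -0.11, -0.34, 0.13, -0.23], [0.26, 0.12, -0.05, 0.88, -0.14]]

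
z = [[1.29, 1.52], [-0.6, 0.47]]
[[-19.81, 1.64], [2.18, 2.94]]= z @ [[-8.31, -2.44], [-5.98, 3.15]]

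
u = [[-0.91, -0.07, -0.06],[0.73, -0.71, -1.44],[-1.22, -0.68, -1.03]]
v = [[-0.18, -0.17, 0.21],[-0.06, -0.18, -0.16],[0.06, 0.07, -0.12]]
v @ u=[[-0.22,  -0.01,  0.04], [0.12,  0.24,  0.43], [0.14,  0.03,  0.02]]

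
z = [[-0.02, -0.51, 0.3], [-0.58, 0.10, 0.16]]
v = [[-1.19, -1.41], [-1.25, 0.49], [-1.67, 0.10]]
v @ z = [[0.84,0.47,-0.58], [-0.26,0.69,-0.3], [-0.02,0.86,-0.48]]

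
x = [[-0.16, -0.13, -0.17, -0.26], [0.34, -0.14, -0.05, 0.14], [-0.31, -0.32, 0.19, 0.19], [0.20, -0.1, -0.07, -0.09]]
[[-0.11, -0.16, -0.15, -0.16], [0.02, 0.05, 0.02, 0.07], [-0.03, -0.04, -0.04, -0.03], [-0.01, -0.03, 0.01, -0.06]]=x @ [[0.16, 0.15, 0.31, 0.05], [0.15, 0.24, 0.16, 0.29], [0.31, 0.16, 0.73, -0.18], [0.05, 0.29, -0.18, 0.57]]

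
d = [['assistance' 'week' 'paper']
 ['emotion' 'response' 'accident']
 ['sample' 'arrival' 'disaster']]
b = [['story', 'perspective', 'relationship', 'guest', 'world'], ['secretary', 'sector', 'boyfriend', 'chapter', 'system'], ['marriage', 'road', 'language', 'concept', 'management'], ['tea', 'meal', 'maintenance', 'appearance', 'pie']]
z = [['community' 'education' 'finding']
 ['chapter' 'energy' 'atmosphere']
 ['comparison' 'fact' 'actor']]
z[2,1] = 'fact'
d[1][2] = 'accident'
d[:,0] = ['assistance', 'emotion', 'sample']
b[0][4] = 'world'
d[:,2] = ['paper', 'accident', 'disaster']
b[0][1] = 'perspective'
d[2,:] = ['sample', 'arrival', 'disaster']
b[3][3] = 'appearance'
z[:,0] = ['community', 'chapter', 'comparison']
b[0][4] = 'world'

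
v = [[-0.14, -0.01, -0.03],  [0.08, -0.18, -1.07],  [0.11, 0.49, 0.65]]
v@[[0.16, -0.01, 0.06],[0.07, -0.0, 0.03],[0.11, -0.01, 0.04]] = [[-0.03,0.0,-0.01],  [-0.12,0.01,-0.04],  [0.12,-0.01,0.05]]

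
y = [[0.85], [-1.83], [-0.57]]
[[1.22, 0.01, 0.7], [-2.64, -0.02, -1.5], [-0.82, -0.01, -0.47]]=y@[[1.44, 0.01, 0.82]]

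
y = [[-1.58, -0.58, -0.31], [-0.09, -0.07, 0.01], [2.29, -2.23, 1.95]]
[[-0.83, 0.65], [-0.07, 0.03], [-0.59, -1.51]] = y@[[0.39, -0.29], [0.48, -0.06], [-0.21, -0.50]]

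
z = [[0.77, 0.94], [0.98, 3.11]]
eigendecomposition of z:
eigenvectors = [[-0.94, -0.33], [0.34, -0.94]]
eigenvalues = [0.43, 3.45]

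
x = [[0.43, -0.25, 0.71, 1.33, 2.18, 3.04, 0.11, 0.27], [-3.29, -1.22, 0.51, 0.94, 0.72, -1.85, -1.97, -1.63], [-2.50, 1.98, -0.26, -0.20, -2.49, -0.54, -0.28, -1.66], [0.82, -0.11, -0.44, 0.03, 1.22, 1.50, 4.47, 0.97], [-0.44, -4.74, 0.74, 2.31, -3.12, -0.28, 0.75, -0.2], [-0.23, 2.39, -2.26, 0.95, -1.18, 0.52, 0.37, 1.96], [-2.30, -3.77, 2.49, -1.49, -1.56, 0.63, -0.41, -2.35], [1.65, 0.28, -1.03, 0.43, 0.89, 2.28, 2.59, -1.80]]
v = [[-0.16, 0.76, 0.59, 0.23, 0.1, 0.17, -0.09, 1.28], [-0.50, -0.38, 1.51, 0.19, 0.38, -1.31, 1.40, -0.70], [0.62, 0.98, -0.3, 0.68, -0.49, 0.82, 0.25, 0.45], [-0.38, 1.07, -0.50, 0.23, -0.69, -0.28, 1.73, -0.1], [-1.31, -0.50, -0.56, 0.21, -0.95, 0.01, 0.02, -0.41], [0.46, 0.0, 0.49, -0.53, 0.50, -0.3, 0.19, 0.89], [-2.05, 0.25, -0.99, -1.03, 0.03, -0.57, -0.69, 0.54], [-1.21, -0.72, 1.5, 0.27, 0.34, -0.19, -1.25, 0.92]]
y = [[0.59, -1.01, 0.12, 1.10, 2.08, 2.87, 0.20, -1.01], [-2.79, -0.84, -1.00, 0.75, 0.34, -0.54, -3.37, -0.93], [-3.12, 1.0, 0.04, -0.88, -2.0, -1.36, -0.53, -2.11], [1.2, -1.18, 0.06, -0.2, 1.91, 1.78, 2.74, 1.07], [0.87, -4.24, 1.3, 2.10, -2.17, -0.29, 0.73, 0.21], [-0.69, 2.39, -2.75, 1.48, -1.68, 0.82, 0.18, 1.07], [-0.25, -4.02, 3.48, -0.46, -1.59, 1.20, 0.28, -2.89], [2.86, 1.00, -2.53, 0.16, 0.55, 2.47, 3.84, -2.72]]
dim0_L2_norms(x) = [5.12, 6.92, 3.73, 3.37, 5.23, 4.6, 5.61, 4.37]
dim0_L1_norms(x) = [11.66, 14.74, 8.44, 7.68, 13.36, 10.64, 10.95, 10.84]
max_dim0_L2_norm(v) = 2.9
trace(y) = -4.20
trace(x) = -5.83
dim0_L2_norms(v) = [2.9, 1.91, 2.6, 1.44, 1.46, 1.72, 2.66, 2.11]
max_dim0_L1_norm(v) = 6.69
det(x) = -25274.85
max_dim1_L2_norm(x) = 6.24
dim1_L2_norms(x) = [4.07, 4.89, 4.43, 5.05, 6.24, 4.17, 6.04, 4.47]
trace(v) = -1.63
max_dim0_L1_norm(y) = 15.68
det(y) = -15104.07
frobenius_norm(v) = 6.12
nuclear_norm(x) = 34.55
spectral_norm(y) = 8.65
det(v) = -0.00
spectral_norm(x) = 9.04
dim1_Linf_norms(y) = [2.87, 3.37, 3.12, 2.74, 4.24, 2.75, 4.02, 3.84]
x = y + v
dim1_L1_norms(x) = [8.32, 12.13, 9.91, 9.56, 12.58, 9.86, 15.0, 10.95]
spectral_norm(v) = 3.44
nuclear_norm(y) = 35.09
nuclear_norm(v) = 13.86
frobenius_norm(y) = 14.67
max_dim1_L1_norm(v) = 6.4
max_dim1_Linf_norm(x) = 4.74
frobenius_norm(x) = 14.09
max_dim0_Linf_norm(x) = 4.74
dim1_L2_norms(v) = [1.64, 2.65, 1.75, 2.27, 1.84, 1.38, 2.72, 2.62]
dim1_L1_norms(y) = [8.98, 10.56, 11.04, 10.14, 11.91, 11.06, 14.17, 16.13]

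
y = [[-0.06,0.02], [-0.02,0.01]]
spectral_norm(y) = 0.07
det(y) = -0.00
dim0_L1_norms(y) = [0.08, 0.03]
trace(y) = -0.05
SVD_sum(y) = [[-0.06,0.02], [-0.02,0.01]] + [[-0.00, -0.00],  [0.0, 0.0]]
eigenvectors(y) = [[-0.95, -0.3], [-0.3, -0.95]]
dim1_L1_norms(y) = [0.08, 0.03]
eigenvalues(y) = [-0.05, 0.0]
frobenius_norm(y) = 0.07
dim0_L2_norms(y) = [0.06, 0.02]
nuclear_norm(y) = 0.07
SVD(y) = [[-0.94, -0.33], [-0.33, 0.94]] @ diag([0.06701562118716424, 0.0029843788128357577]) @ [[0.94,-0.33], [0.33,0.94]]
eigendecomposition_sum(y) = [[-0.06, 0.02], [-0.02, 0.01]] + [[-0.0, 0.00], [-0.0, 0.0]]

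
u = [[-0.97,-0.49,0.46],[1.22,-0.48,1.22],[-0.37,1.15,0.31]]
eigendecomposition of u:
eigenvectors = [[(-0.07-0.59j), (-0.07+0.59j), (0.03+0j)],  [(-0.67+0j), (-0.67-0j), (0.61+0j)],  [0.44+0.11j, 0.44-0.11j, 0.79+0.00j]]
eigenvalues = [(-1.16+0.87j), (-1.16-0.87j), (1.18+0j)]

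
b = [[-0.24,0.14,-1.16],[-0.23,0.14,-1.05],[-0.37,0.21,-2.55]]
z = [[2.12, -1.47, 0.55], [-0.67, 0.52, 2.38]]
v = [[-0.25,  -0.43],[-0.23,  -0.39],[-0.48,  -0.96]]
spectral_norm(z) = 2.76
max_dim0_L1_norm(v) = 1.78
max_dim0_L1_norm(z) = 2.93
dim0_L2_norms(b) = [0.5, 0.29, 2.99]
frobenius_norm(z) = 3.65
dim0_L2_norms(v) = [0.59, 1.12]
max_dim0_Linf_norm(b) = 2.55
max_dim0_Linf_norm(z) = 2.38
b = v @ z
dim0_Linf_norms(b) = [0.37, 0.21, 2.55]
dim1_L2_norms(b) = [1.19, 1.08, 2.59]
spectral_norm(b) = 3.04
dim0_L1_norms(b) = [0.84, 0.49, 4.76]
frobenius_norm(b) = 3.05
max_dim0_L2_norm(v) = 1.12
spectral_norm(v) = 1.27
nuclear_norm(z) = 5.15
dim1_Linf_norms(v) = [0.43, 0.39, 0.96]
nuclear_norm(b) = 3.15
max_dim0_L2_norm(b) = 2.99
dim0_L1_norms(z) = [2.79, 1.99, 2.93]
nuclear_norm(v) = 1.30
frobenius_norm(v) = 1.27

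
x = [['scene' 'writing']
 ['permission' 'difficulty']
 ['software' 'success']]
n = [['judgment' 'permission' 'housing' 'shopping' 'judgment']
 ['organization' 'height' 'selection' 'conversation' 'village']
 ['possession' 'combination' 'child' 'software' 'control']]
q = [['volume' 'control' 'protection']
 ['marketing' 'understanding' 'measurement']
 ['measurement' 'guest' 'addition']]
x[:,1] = ['writing', 'difficulty', 'success']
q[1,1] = 'understanding'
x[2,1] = 'success'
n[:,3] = ['shopping', 'conversation', 'software']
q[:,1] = ['control', 'understanding', 'guest']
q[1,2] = 'measurement'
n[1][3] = 'conversation'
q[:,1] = ['control', 'understanding', 'guest']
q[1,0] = 'marketing'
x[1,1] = 'difficulty'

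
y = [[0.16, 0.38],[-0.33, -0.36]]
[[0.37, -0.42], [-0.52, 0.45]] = y@[[0.93, -0.34], [0.59, -0.95]]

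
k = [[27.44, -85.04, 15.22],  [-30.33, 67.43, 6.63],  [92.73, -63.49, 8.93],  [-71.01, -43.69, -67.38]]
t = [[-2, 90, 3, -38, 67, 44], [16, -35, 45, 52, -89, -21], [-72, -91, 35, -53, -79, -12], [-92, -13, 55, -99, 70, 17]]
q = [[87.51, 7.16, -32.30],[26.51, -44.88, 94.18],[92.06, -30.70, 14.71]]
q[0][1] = 7.16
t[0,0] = -2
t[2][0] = -72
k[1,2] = 6.63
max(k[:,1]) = 67.43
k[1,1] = 67.43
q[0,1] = 7.16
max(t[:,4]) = 70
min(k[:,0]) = -71.01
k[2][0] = 92.73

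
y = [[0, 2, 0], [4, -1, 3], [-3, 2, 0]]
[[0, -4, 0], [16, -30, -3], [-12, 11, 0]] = y@[[4, -5, 0], [0, -2, 0], [0, -4, -1]]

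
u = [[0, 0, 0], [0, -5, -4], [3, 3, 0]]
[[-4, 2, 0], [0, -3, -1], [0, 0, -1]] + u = [[-4, 2, 0], [0, -8, -5], [3, 3, -1]]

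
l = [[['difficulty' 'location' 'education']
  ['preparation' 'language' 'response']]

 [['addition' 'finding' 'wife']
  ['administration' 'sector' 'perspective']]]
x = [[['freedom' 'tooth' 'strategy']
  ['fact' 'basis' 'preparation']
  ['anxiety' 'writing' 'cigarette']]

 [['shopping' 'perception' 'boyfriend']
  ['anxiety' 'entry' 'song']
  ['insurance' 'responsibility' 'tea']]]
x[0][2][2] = 'cigarette'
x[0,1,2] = 'preparation'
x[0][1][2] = 'preparation'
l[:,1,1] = ['language', 'sector']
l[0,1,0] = 'preparation'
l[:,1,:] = [['preparation', 'language', 'response'], ['administration', 'sector', 'perspective']]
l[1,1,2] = 'perspective'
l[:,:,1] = [['location', 'language'], ['finding', 'sector']]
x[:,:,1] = [['tooth', 'basis', 'writing'], ['perception', 'entry', 'responsibility']]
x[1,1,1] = 'entry'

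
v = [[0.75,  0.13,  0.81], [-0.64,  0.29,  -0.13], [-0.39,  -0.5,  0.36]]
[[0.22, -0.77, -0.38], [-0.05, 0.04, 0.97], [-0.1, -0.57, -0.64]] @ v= [[0.81,  -0.00,  0.14], [-0.44,  -0.48,  0.30], [0.54,  0.14,  -0.24]]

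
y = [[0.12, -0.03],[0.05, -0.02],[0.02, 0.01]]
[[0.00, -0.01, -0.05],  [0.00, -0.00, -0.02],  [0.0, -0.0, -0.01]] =y @[[0.02,  -0.12,  -0.53],[0.01,  -0.08,  -0.35]]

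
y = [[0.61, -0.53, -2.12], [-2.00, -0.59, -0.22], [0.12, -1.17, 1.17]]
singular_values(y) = [2.5, 2.07, 1.34]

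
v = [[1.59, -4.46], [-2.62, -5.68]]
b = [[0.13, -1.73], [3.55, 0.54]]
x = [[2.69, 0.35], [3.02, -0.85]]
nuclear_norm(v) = 10.15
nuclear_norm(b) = 5.32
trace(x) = 1.84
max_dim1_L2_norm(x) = 3.14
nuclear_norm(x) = 4.89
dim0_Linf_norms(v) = [2.62, 5.68]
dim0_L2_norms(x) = [4.04, 0.92]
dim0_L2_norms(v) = [3.06, 7.22]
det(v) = -20.72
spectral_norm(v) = 7.32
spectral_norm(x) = 4.07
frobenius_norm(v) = 7.85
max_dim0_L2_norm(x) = 4.04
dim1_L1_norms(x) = [3.04, 3.87]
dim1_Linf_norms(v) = [4.46, 5.68]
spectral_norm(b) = 3.59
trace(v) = -4.09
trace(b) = 0.67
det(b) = 6.21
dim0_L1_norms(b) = [3.68, 2.27]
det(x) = -3.34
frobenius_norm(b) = 3.99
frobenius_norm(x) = 4.15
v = x @ b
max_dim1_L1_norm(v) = 8.3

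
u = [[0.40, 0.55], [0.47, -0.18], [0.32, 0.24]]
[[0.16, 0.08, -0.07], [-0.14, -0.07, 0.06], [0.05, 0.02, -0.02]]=u @ [[-0.14, -0.07, 0.06], [0.40, 0.19, -0.17]]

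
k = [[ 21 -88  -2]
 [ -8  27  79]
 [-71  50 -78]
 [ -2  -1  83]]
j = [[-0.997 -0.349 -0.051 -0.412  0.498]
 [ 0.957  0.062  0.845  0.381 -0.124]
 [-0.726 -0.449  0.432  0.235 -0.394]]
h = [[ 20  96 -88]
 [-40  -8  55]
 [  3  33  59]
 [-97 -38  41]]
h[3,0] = -97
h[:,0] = [20, -40, 3, -97]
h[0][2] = -88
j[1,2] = 0.845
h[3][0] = -97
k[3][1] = -1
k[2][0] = -71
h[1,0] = -40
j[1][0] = 0.957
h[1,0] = -40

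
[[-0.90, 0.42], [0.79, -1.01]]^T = [[-0.9, 0.79], [0.42, -1.01]]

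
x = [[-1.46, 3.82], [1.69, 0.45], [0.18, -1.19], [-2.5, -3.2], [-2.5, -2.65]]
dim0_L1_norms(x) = [8.33, 11.31]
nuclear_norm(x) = 9.77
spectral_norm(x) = 6.16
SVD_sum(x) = [[1.21, 2.57], [0.48, 1.02], [-0.43, -0.91], [-1.68, -3.58], [-1.47, -3.13]] + [[-2.67, 1.25], [1.21, -0.57], [0.61, -0.28], [-0.82, 0.38], [-1.03, 0.48]]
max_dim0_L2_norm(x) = 5.79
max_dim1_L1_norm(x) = 5.7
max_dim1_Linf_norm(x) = 3.82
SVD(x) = [[-0.46, 0.82], [-0.18, -0.37], [0.16, -0.19], [0.64, 0.25], [0.56, 0.32]] @ diag([6.162285182615937, 3.608301723541429]) @ [[-0.42, -0.91], [-0.91, 0.42]]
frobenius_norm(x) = 7.14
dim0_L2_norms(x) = [4.19, 5.79]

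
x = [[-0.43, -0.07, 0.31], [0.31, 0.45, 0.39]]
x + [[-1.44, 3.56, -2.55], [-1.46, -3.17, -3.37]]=[[-1.87,3.49,-2.24],[-1.15,-2.72,-2.98]]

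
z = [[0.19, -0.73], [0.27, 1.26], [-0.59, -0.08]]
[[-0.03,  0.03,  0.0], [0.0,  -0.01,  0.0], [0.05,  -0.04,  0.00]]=z @ [[-0.08, 0.07, 0.0],[0.02, -0.02, -0.0]]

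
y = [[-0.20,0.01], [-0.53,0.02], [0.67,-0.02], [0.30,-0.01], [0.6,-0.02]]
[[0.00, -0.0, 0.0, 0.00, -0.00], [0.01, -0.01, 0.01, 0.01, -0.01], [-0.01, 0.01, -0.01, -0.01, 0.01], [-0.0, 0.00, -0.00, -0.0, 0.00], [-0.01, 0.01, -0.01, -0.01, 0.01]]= y @ [[-0.01,0.01,-0.01,-0.01,0.01], [0.02,-0.02,0.01,0.01,-0.01]]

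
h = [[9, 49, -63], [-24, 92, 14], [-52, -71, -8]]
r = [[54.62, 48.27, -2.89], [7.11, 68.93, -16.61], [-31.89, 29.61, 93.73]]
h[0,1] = 49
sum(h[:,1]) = 70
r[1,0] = 7.11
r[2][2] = 93.73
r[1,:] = [7.11, 68.93, -16.61]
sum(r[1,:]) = 59.43000000000001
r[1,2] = -16.61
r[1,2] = -16.61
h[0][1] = 49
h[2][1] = -71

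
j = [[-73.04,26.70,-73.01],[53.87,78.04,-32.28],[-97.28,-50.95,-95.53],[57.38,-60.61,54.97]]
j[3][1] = -60.61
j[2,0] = -97.28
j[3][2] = 54.97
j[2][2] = -95.53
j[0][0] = -73.04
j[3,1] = -60.61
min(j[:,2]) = -95.53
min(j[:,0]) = -97.28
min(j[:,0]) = -97.28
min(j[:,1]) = -60.61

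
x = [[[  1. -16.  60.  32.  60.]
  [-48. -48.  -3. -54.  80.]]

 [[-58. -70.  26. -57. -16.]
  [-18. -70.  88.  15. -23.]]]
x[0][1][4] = 80.0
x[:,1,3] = [-54.0, 15.0]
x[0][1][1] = -48.0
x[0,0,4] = 60.0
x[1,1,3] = 15.0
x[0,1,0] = -48.0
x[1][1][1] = -70.0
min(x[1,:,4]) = -23.0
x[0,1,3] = -54.0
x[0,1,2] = -3.0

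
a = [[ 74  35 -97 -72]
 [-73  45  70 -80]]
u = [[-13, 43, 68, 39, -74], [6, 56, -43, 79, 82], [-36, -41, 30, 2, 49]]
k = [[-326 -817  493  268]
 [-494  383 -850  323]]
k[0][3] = 268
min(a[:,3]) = -80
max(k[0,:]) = 493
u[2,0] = -36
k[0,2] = 493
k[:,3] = [268, 323]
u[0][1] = 43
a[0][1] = 35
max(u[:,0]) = 6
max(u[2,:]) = 49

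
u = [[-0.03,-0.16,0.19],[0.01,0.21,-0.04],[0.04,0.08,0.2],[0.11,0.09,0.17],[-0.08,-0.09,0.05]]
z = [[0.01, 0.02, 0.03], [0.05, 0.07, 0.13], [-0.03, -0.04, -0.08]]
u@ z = [[-0.01, -0.02, -0.04], [0.01, 0.02, 0.03], [-0.0, -0.0, -0.00], [0.0, 0.0, 0.00], [-0.01, -0.01, -0.02]]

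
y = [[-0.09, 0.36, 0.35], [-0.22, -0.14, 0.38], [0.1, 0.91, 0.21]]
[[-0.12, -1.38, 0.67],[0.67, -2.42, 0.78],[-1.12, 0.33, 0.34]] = y @ [[1.87, 6.20, -1.59],[-1.93, 0.29, 0.26],[2.13, -2.66, 1.23]]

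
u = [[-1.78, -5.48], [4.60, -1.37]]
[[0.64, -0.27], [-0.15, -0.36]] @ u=[[-2.38,-3.14], [-1.39,1.32]]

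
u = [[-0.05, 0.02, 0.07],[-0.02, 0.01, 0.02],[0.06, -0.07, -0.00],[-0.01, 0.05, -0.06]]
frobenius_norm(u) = 0.15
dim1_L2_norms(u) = [0.09, 0.03, 0.09, 0.08]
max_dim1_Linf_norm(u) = 0.07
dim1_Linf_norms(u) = [0.07, 0.02, 0.07, 0.06]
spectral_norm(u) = 0.12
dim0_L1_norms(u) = [0.14, 0.15, 0.15]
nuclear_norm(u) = 0.22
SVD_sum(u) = [[-0.05, 0.04, 0.02], [-0.02, 0.02, 0.01], [0.06, -0.06, -0.03], [-0.02, 0.01, 0.01]] + [[-0.0,-0.03,0.05], [-0.0,-0.01,0.01], [-0.00,-0.01,0.03], [0.0,0.04,-0.07]] + [[0.0, 0.0, 0.0], [-0.0, -0.00, -0.00], [0.00, 0.0, 0.00], [0.0, 0.0, 0.00]]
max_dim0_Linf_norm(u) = 0.07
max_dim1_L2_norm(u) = 0.09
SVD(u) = [[-0.59, -0.56, -0.58], [-0.23, -0.14, 0.48], [0.75, -0.29, -0.43], [-0.19, 0.76, -0.5]] @ diag([0.11639651468375273, 0.0992280157063867, 0.002377449988542143]) @ [[0.70, -0.65, -0.3],[0.06, 0.46, -0.88],[-0.72, -0.6, -0.36]]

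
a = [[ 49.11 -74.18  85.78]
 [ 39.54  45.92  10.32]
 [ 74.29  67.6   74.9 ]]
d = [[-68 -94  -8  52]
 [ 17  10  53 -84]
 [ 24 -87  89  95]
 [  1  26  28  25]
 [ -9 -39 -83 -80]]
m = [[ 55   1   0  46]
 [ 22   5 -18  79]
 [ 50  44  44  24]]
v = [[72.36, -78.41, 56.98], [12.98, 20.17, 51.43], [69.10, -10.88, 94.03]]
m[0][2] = 0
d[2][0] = 24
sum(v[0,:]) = 50.93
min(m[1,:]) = -18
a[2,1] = 67.6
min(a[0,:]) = -74.18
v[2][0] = 69.1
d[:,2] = [-8, 53, 89, 28, -83]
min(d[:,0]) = -68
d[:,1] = [-94, 10, -87, 26, -39]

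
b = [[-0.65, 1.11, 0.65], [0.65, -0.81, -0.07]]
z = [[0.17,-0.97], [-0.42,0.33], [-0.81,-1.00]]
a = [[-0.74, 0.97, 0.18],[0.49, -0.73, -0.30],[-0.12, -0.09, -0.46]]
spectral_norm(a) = 1.54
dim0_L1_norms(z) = [1.4, 2.3]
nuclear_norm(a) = 2.04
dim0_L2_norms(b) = [0.92, 1.37, 0.65]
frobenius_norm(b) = 1.78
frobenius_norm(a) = 1.62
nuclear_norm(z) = 2.32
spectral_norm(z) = 1.50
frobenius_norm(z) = 1.71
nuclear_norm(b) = 2.10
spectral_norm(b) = 1.74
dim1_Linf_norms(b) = [1.11, 0.81]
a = z @ b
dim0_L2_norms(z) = [0.93, 1.43]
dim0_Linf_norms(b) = [0.65, 1.11, 0.65]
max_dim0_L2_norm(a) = 1.22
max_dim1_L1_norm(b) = 2.41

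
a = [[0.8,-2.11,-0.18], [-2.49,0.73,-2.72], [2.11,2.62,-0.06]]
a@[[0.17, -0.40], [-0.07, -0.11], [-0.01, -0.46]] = [[0.29, -0.01], [-0.45, 2.17], [0.18, -1.1]]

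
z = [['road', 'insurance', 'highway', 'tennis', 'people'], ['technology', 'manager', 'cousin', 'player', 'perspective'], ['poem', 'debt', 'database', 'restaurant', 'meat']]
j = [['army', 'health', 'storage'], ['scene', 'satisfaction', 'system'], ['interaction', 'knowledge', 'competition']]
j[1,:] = ['scene', 'satisfaction', 'system']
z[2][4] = 'meat'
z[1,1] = 'manager'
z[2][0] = 'poem'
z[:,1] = ['insurance', 'manager', 'debt']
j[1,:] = ['scene', 'satisfaction', 'system']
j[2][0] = 'interaction'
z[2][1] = 'debt'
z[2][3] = 'restaurant'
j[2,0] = 'interaction'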